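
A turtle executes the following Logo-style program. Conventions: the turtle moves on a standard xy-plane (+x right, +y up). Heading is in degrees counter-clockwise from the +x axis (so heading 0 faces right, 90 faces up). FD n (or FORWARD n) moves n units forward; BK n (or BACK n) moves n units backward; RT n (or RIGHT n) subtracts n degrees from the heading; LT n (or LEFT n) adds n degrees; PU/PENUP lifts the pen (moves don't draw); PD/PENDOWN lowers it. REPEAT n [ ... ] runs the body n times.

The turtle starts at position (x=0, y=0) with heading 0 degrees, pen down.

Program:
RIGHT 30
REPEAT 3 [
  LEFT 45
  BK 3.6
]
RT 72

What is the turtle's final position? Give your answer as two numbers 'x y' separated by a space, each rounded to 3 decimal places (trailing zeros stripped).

Executing turtle program step by step:
Start: pos=(0,0), heading=0, pen down
RT 30: heading 0 -> 330
REPEAT 3 [
  -- iteration 1/3 --
  LT 45: heading 330 -> 15
  BK 3.6: (0,0) -> (-3.477,-0.932) [heading=15, draw]
  -- iteration 2/3 --
  LT 45: heading 15 -> 60
  BK 3.6: (-3.477,-0.932) -> (-5.277,-4.049) [heading=60, draw]
  -- iteration 3/3 --
  LT 45: heading 60 -> 105
  BK 3.6: (-5.277,-4.049) -> (-4.346,-7.527) [heading=105, draw]
]
RT 72: heading 105 -> 33
Final: pos=(-4.346,-7.527), heading=33, 3 segment(s) drawn

Answer: -4.346 -7.527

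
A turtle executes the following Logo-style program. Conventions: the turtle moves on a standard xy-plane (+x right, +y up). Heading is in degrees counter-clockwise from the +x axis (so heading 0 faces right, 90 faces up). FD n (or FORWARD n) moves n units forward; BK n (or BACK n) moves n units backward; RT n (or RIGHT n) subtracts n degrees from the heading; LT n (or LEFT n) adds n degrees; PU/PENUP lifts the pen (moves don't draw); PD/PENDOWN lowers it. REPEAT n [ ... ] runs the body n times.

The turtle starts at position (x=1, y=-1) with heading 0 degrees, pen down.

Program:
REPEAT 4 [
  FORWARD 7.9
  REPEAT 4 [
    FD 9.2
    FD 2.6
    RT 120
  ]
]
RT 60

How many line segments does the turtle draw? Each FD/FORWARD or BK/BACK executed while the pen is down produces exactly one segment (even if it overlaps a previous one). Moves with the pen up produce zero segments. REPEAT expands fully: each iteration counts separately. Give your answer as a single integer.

Answer: 36

Derivation:
Executing turtle program step by step:
Start: pos=(1,-1), heading=0, pen down
REPEAT 4 [
  -- iteration 1/4 --
  FD 7.9: (1,-1) -> (8.9,-1) [heading=0, draw]
  REPEAT 4 [
    -- iteration 1/4 --
    FD 9.2: (8.9,-1) -> (18.1,-1) [heading=0, draw]
    FD 2.6: (18.1,-1) -> (20.7,-1) [heading=0, draw]
    RT 120: heading 0 -> 240
    -- iteration 2/4 --
    FD 9.2: (20.7,-1) -> (16.1,-8.967) [heading=240, draw]
    FD 2.6: (16.1,-8.967) -> (14.8,-11.219) [heading=240, draw]
    RT 120: heading 240 -> 120
    -- iteration 3/4 --
    FD 9.2: (14.8,-11.219) -> (10.2,-3.252) [heading=120, draw]
    FD 2.6: (10.2,-3.252) -> (8.9,-1) [heading=120, draw]
    RT 120: heading 120 -> 0
    -- iteration 4/4 --
    FD 9.2: (8.9,-1) -> (18.1,-1) [heading=0, draw]
    FD 2.6: (18.1,-1) -> (20.7,-1) [heading=0, draw]
    RT 120: heading 0 -> 240
  ]
  -- iteration 2/4 --
  FD 7.9: (20.7,-1) -> (16.75,-7.842) [heading=240, draw]
  REPEAT 4 [
    -- iteration 1/4 --
    FD 9.2: (16.75,-7.842) -> (12.15,-15.809) [heading=240, draw]
    FD 2.6: (12.15,-15.809) -> (10.85,-18.061) [heading=240, draw]
    RT 120: heading 240 -> 120
    -- iteration 2/4 --
    FD 9.2: (10.85,-18.061) -> (6.25,-10.093) [heading=120, draw]
    FD 2.6: (6.25,-10.093) -> (4.95,-7.842) [heading=120, draw]
    RT 120: heading 120 -> 0
    -- iteration 3/4 --
    FD 9.2: (4.95,-7.842) -> (14.15,-7.842) [heading=0, draw]
    FD 2.6: (14.15,-7.842) -> (16.75,-7.842) [heading=0, draw]
    RT 120: heading 0 -> 240
    -- iteration 4/4 --
    FD 9.2: (16.75,-7.842) -> (12.15,-15.809) [heading=240, draw]
    FD 2.6: (12.15,-15.809) -> (10.85,-18.061) [heading=240, draw]
    RT 120: heading 240 -> 120
  ]
  -- iteration 3/4 --
  FD 7.9: (10.85,-18.061) -> (6.9,-11.219) [heading=120, draw]
  REPEAT 4 [
    -- iteration 1/4 --
    FD 9.2: (6.9,-11.219) -> (2.3,-3.252) [heading=120, draw]
    FD 2.6: (2.3,-3.252) -> (1,-1) [heading=120, draw]
    RT 120: heading 120 -> 0
    -- iteration 2/4 --
    FD 9.2: (1,-1) -> (10.2,-1) [heading=0, draw]
    FD 2.6: (10.2,-1) -> (12.8,-1) [heading=0, draw]
    RT 120: heading 0 -> 240
    -- iteration 3/4 --
    FD 9.2: (12.8,-1) -> (8.2,-8.967) [heading=240, draw]
    FD 2.6: (8.2,-8.967) -> (6.9,-11.219) [heading=240, draw]
    RT 120: heading 240 -> 120
    -- iteration 4/4 --
    FD 9.2: (6.9,-11.219) -> (2.3,-3.252) [heading=120, draw]
    FD 2.6: (2.3,-3.252) -> (1,-1) [heading=120, draw]
    RT 120: heading 120 -> 0
  ]
  -- iteration 4/4 --
  FD 7.9: (1,-1) -> (8.9,-1) [heading=0, draw]
  REPEAT 4 [
    -- iteration 1/4 --
    FD 9.2: (8.9,-1) -> (18.1,-1) [heading=0, draw]
    FD 2.6: (18.1,-1) -> (20.7,-1) [heading=0, draw]
    RT 120: heading 0 -> 240
    -- iteration 2/4 --
    FD 9.2: (20.7,-1) -> (16.1,-8.967) [heading=240, draw]
    FD 2.6: (16.1,-8.967) -> (14.8,-11.219) [heading=240, draw]
    RT 120: heading 240 -> 120
    -- iteration 3/4 --
    FD 9.2: (14.8,-11.219) -> (10.2,-3.252) [heading=120, draw]
    FD 2.6: (10.2,-3.252) -> (8.9,-1) [heading=120, draw]
    RT 120: heading 120 -> 0
    -- iteration 4/4 --
    FD 9.2: (8.9,-1) -> (18.1,-1) [heading=0, draw]
    FD 2.6: (18.1,-1) -> (20.7,-1) [heading=0, draw]
    RT 120: heading 0 -> 240
  ]
]
RT 60: heading 240 -> 180
Final: pos=(20.7,-1), heading=180, 36 segment(s) drawn
Segments drawn: 36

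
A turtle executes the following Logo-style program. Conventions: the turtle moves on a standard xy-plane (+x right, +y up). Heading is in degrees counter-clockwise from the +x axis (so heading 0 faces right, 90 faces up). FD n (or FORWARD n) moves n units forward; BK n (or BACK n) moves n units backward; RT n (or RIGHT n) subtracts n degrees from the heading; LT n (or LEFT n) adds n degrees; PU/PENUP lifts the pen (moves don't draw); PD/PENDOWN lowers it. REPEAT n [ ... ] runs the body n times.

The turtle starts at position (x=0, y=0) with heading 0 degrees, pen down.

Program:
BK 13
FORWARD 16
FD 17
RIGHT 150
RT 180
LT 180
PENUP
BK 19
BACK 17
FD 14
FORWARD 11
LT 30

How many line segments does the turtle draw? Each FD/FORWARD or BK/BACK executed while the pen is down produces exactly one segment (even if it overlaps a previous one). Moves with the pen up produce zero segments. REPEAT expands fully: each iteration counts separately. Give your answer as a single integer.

Executing turtle program step by step:
Start: pos=(0,0), heading=0, pen down
BK 13: (0,0) -> (-13,0) [heading=0, draw]
FD 16: (-13,0) -> (3,0) [heading=0, draw]
FD 17: (3,0) -> (20,0) [heading=0, draw]
RT 150: heading 0 -> 210
RT 180: heading 210 -> 30
LT 180: heading 30 -> 210
PU: pen up
BK 19: (20,0) -> (36.454,9.5) [heading=210, move]
BK 17: (36.454,9.5) -> (51.177,18) [heading=210, move]
FD 14: (51.177,18) -> (39.053,11) [heading=210, move]
FD 11: (39.053,11) -> (29.526,5.5) [heading=210, move]
LT 30: heading 210 -> 240
Final: pos=(29.526,5.5), heading=240, 3 segment(s) drawn
Segments drawn: 3

Answer: 3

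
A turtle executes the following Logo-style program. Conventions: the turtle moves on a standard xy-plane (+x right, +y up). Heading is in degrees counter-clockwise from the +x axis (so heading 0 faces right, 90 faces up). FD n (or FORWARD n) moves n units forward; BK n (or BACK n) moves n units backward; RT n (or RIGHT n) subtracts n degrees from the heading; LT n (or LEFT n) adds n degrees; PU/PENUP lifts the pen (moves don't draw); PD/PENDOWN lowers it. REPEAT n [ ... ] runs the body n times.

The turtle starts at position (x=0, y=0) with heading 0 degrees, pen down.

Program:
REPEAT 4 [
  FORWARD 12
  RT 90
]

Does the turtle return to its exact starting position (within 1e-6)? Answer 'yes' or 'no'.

Answer: yes

Derivation:
Executing turtle program step by step:
Start: pos=(0,0), heading=0, pen down
REPEAT 4 [
  -- iteration 1/4 --
  FD 12: (0,0) -> (12,0) [heading=0, draw]
  RT 90: heading 0 -> 270
  -- iteration 2/4 --
  FD 12: (12,0) -> (12,-12) [heading=270, draw]
  RT 90: heading 270 -> 180
  -- iteration 3/4 --
  FD 12: (12,-12) -> (0,-12) [heading=180, draw]
  RT 90: heading 180 -> 90
  -- iteration 4/4 --
  FD 12: (0,-12) -> (0,0) [heading=90, draw]
  RT 90: heading 90 -> 0
]
Final: pos=(0,0), heading=0, 4 segment(s) drawn

Start position: (0, 0)
Final position: (0, 0)
Distance = 0; < 1e-6 -> CLOSED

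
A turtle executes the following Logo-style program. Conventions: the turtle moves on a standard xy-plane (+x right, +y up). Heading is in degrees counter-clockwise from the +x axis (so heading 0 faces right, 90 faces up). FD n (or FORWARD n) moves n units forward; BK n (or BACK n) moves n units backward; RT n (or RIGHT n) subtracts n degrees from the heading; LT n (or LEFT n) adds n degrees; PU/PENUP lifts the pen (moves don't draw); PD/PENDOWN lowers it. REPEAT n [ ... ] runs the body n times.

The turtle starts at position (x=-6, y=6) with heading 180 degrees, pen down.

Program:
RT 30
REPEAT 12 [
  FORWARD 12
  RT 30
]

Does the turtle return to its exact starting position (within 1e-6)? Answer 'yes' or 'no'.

Executing turtle program step by step:
Start: pos=(-6,6), heading=180, pen down
RT 30: heading 180 -> 150
REPEAT 12 [
  -- iteration 1/12 --
  FD 12: (-6,6) -> (-16.392,12) [heading=150, draw]
  RT 30: heading 150 -> 120
  -- iteration 2/12 --
  FD 12: (-16.392,12) -> (-22.392,22.392) [heading=120, draw]
  RT 30: heading 120 -> 90
  -- iteration 3/12 --
  FD 12: (-22.392,22.392) -> (-22.392,34.392) [heading=90, draw]
  RT 30: heading 90 -> 60
  -- iteration 4/12 --
  FD 12: (-22.392,34.392) -> (-16.392,44.785) [heading=60, draw]
  RT 30: heading 60 -> 30
  -- iteration 5/12 --
  FD 12: (-16.392,44.785) -> (-6,50.785) [heading=30, draw]
  RT 30: heading 30 -> 0
  -- iteration 6/12 --
  FD 12: (-6,50.785) -> (6,50.785) [heading=0, draw]
  RT 30: heading 0 -> 330
  -- iteration 7/12 --
  FD 12: (6,50.785) -> (16.392,44.785) [heading=330, draw]
  RT 30: heading 330 -> 300
  -- iteration 8/12 --
  FD 12: (16.392,44.785) -> (22.392,34.392) [heading=300, draw]
  RT 30: heading 300 -> 270
  -- iteration 9/12 --
  FD 12: (22.392,34.392) -> (22.392,22.392) [heading=270, draw]
  RT 30: heading 270 -> 240
  -- iteration 10/12 --
  FD 12: (22.392,22.392) -> (16.392,12) [heading=240, draw]
  RT 30: heading 240 -> 210
  -- iteration 11/12 --
  FD 12: (16.392,12) -> (6,6) [heading=210, draw]
  RT 30: heading 210 -> 180
  -- iteration 12/12 --
  FD 12: (6,6) -> (-6,6) [heading=180, draw]
  RT 30: heading 180 -> 150
]
Final: pos=(-6,6), heading=150, 12 segment(s) drawn

Start position: (-6, 6)
Final position: (-6, 6)
Distance = 0; < 1e-6 -> CLOSED

Answer: yes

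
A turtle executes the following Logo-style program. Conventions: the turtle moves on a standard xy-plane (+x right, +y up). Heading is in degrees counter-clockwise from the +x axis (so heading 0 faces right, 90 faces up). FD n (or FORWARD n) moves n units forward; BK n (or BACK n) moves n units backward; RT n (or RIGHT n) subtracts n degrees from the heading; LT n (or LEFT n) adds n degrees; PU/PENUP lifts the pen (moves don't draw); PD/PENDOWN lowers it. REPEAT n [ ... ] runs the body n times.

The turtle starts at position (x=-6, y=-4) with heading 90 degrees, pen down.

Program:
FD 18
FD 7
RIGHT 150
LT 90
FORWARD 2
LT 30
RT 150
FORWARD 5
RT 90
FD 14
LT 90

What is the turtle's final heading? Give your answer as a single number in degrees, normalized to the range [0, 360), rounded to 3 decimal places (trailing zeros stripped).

Executing turtle program step by step:
Start: pos=(-6,-4), heading=90, pen down
FD 18: (-6,-4) -> (-6,14) [heading=90, draw]
FD 7: (-6,14) -> (-6,21) [heading=90, draw]
RT 150: heading 90 -> 300
LT 90: heading 300 -> 30
FD 2: (-6,21) -> (-4.268,22) [heading=30, draw]
LT 30: heading 30 -> 60
RT 150: heading 60 -> 270
FD 5: (-4.268,22) -> (-4.268,17) [heading=270, draw]
RT 90: heading 270 -> 180
FD 14: (-4.268,17) -> (-18.268,17) [heading=180, draw]
LT 90: heading 180 -> 270
Final: pos=(-18.268,17), heading=270, 5 segment(s) drawn

Answer: 270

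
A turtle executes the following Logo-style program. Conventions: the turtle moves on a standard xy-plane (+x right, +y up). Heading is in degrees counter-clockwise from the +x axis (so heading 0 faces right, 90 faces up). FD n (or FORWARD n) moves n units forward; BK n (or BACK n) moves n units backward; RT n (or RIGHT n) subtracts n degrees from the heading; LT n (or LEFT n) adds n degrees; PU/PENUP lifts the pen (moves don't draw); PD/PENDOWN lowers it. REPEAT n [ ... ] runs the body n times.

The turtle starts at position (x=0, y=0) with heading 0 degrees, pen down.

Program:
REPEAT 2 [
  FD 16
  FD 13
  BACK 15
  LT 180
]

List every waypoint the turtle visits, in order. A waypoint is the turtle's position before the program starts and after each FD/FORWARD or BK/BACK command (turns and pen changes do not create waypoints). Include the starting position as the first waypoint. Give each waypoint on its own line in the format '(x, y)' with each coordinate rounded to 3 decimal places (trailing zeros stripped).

Answer: (0, 0)
(16, 0)
(29, 0)
(14, 0)
(-2, 0)
(-15, 0)
(0, 0)

Derivation:
Executing turtle program step by step:
Start: pos=(0,0), heading=0, pen down
REPEAT 2 [
  -- iteration 1/2 --
  FD 16: (0,0) -> (16,0) [heading=0, draw]
  FD 13: (16,0) -> (29,0) [heading=0, draw]
  BK 15: (29,0) -> (14,0) [heading=0, draw]
  LT 180: heading 0 -> 180
  -- iteration 2/2 --
  FD 16: (14,0) -> (-2,0) [heading=180, draw]
  FD 13: (-2,0) -> (-15,0) [heading=180, draw]
  BK 15: (-15,0) -> (0,0) [heading=180, draw]
  LT 180: heading 180 -> 0
]
Final: pos=(0,0), heading=0, 6 segment(s) drawn
Waypoints (7 total):
(0, 0)
(16, 0)
(29, 0)
(14, 0)
(-2, 0)
(-15, 0)
(0, 0)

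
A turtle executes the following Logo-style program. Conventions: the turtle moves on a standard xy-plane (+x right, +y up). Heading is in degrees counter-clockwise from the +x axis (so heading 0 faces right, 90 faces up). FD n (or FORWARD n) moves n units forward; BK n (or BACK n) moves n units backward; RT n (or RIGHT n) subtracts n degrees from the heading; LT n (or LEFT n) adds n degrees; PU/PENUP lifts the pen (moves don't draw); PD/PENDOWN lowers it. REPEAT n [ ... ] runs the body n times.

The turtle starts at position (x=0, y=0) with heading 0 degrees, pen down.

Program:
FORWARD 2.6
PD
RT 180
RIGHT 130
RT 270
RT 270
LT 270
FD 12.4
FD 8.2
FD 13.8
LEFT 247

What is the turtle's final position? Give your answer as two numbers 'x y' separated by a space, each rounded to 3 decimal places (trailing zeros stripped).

Answer: -23.752 22.112

Derivation:
Executing turtle program step by step:
Start: pos=(0,0), heading=0, pen down
FD 2.6: (0,0) -> (2.6,0) [heading=0, draw]
PD: pen down
RT 180: heading 0 -> 180
RT 130: heading 180 -> 50
RT 270: heading 50 -> 140
RT 270: heading 140 -> 230
LT 270: heading 230 -> 140
FD 12.4: (2.6,0) -> (-6.899,7.971) [heading=140, draw]
FD 8.2: (-6.899,7.971) -> (-13.181,13.241) [heading=140, draw]
FD 13.8: (-13.181,13.241) -> (-23.752,22.112) [heading=140, draw]
LT 247: heading 140 -> 27
Final: pos=(-23.752,22.112), heading=27, 4 segment(s) drawn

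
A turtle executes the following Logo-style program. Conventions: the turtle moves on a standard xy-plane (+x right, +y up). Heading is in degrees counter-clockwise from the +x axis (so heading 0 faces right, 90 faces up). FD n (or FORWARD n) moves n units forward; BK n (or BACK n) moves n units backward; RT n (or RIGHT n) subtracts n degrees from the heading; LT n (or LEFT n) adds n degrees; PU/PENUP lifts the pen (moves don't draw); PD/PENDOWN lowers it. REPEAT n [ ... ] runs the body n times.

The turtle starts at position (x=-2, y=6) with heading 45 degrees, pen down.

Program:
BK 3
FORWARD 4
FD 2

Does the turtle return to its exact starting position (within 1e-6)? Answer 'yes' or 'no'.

Answer: no

Derivation:
Executing turtle program step by step:
Start: pos=(-2,6), heading=45, pen down
BK 3: (-2,6) -> (-4.121,3.879) [heading=45, draw]
FD 4: (-4.121,3.879) -> (-1.293,6.707) [heading=45, draw]
FD 2: (-1.293,6.707) -> (0.121,8.121) [heading=45, draw]
Final: pos=(0.121,8.121), heading=45, 3 segment(s) drawn

Start position: (-2, 6)
Final position: (0.121, 8.121)
Distance = 3; >= 1e-6 -> NOT closed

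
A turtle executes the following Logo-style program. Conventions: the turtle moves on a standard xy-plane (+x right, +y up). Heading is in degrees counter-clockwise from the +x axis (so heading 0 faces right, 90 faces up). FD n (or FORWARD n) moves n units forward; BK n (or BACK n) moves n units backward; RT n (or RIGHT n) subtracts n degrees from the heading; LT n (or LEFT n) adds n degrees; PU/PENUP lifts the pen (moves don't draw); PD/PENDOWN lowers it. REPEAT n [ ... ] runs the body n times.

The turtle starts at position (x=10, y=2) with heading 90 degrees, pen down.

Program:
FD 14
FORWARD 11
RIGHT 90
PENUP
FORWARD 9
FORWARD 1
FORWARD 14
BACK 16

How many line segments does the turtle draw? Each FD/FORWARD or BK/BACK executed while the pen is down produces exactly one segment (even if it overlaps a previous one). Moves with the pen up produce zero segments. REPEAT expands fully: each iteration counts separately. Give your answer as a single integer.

Answer: 2

Derivation:
Executing turtle program step by step:
Start: pos=(10,2), heading=90, pen down
FD 14: (10,2) -> (10,16) [heading=90, draw]
FD 11: (10,16) -> (10,27) [heading=90, draw]
RT 90: heading 90 -> 0
PU: pen up
FD 9: (10,27) -> (19,27) [heading=0, move]
FD 1: (19,27) -> (20,27) [heading=0, move]
FD 14: (20,27) -> (34,27) [heading=0, move]
BK 16: (34,27) -> (18,27) [heading=0, move]
Final: pos=(18,27), heading=0, 2 segment(s) drawn
Segments drawn: 2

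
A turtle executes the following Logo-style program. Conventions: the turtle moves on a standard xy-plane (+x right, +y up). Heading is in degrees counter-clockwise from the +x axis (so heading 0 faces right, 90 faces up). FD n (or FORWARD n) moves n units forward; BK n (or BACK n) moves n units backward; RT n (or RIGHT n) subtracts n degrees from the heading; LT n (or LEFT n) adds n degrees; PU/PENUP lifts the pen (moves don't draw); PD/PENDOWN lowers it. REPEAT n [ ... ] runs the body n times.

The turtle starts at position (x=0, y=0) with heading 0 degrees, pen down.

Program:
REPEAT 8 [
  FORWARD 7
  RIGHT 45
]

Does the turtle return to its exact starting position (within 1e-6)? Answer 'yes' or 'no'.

Answer: yes

Derivation:
Executing turtle program step by step:
Start: pos=(0,0), heading=0, pen down
REPEAT 8 [
  -- iteration 1/8 --
  FD 7: (0,0) -> (7,0) [heading=0, draw]
  RT 45: heading 0 -> 315
  -- iteration 2/8 --
  FD 7: (7,0) -> (11.95,-4.95) [heading=315, draw]
  RT 45: heading 315 -> 270
  -- iteration 3/8 --
  FD 7: (11.95,-4.95) -> (11.95,-11.95) [heading=270, draw]
  RT 45: heading 270 -> 225
  -- iteration 4/8 --
  FD 7: (11.95,-11.95) -> (7,-16.899) [heading=225, draw]
  RT 45: heading 225 -> 180
  -- iteration 5/8 --
  FD 7: (7,-16.899) -> (0,-16.899) [heading=180, draw]
  RT 45: heading 180 -> 135
  -- iteration 6/8 --
  FD 7: (0,-16.899) -> (-4.95,-11.95) [heading=135, draw]
  RT 45: heading 135 -> 90
  -- iteration 7/8 --
  FD 7: (-4.95,-11.95) -> (-4.95,-4.95) [heading=90, draw]
  RT 45: heading 90 -> 45
  -- iteration 8/8 --
  FD 7: (-4.95,-4.95) -> (0,0) [heading=45, draw]
  RT 45: heading 45 -> 0
]
Final: pos=(0,0), heading=0, 8 segment(s) drawn

Start position: (0, 0)
Final position: (0, 0)
Distance = 0; < 1e-6 -> CLOSED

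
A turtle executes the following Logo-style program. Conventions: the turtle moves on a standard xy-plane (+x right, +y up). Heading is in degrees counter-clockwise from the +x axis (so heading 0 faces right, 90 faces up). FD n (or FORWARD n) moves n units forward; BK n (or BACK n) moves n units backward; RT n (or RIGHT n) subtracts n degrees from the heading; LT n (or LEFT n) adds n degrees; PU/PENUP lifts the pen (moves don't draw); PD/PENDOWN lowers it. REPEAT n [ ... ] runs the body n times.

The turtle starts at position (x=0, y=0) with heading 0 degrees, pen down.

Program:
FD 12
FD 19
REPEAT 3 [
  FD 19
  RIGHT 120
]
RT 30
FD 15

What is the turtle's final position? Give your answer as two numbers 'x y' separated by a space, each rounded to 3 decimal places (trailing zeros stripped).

Executing turtle program step by step:
Start: pos=(0,0), heading=0, pen down
FD 12: (0,0) -> (12,0) [heading=0, draw]
FD 19: (12,0) -> (31,0) [heading=0, draw]
REPEAT 3 [
  -- iteration 1/3 --
  FD 19: (31,0) -> (50,0) [heading=0, draw]
  RT 120: heading 0 -> 240
  -- iteration 2/3 --
  FD 19: (50,0) -> (40.5,-16.454) [heading=240, draw]
  RT 120: heading 240 -> 120
  -- iteration 3/3 --
  FD 19: (40.5,-16.454) -> (31,0) [heading=120, draw]
  RT 120: heading 120 -> 0
]
RT 30: heading 0 -> 330
FD 15: (31,0) -> (43.99,-7.5) [heading=330, draw]
Final: pos=(43.99,-7.5), heading=330, 6 segment(s) drawn

Answer: 43.99 -7.5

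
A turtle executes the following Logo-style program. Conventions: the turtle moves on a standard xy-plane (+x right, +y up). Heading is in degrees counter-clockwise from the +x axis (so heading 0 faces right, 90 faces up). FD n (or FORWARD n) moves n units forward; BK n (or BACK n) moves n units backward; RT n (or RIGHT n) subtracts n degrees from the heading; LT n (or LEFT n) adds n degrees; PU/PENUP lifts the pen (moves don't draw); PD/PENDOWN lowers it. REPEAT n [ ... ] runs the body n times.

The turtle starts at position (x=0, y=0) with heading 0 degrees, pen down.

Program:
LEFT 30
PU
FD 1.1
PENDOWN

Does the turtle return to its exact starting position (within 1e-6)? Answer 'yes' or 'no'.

Answer: no

Derivation:
Executing turtle program step by step:
Start: pos=(0,0), heading=0, pen down
LT 30: heading 0 -> 30
PU: pen up
FD 1.1: (0,0) -> (0.953,0.55) [heading=30, move]
PD: pen down
Final: pos=(0.953,0.55), heading=30, 0 segment(s) drawn

Start position: (0, 0)
Final position: (0.953, 0.55)
Distance = 1.1; >= 1e-6 -> NOT closed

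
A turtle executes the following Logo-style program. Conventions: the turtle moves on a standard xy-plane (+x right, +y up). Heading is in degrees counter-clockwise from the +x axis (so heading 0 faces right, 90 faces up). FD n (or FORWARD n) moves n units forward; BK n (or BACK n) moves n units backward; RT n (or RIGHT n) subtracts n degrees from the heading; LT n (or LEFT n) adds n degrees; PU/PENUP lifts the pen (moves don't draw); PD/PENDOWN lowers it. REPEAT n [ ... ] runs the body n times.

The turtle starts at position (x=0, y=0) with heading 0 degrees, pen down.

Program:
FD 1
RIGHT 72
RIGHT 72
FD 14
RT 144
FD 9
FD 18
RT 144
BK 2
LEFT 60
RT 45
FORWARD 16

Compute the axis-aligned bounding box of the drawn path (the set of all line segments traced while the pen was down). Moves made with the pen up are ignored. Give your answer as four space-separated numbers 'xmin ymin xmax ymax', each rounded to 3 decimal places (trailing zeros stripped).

Answer: -10.326 -8.229 6.113 19.352

Derivation:
Executing turtle program step by step:
Start: pos=(0,0), heading=0, pen down
FD 1: (0,0) -> (1,0) [heading=0, draw]
RT 72: heading 0 -> 288
RT 72: heading 288 -> 216
FD 14: (1,0) -> (-10.326,-8.229) [heading=216, draw]
RT 144: heading 216 -> 72
FD 9: (-10.326,-8.229) -> (-7.545,0.331) [heading=72, draw]
FD 18: (-7.545,0.331) -> (-1.983,17.45) [heading=72, draw]
RT 144: heading 72 -> 288
BK 2: (-1.983,17.45) -> (-2.601,19.352) [heading=288, draw]
LT 60: heading 288 -> 348
RT 45: heading 348 -> 303
FD 16: (-2.601,19.352) -> (6.113,5.933) [heading=303, draw]
Final: pos=(6.113,5.933), heading=303, 6 segment(s) drawn

Segment endpoints: x in {-10.326, -7.545, -2.601, -1.983, 0, 1, 6.113}, y in {-8.229, 0, 0.331, 5.933, 17.45, 19.352}
xmin=-10.326, ymin=-8.229, xmax=6.113, ymax=19.352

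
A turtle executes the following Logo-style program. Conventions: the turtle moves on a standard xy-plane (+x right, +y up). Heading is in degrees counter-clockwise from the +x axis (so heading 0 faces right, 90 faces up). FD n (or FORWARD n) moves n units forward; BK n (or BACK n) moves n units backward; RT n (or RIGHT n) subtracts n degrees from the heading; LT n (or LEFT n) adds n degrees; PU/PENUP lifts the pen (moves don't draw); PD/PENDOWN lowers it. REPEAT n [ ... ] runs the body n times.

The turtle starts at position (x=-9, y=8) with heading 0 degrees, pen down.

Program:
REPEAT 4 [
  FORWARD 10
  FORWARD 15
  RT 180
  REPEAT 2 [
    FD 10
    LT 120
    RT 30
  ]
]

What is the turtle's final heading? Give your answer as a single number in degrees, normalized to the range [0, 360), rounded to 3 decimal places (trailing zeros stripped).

Executing turtle program step by step:
Start: pos=(-9,8), heading=0, pen down
REPEAT 4 [
  -- iteration 1/4 --
  FD 10: (-9,8) -> (1,8) [heading=0, draw]
  FD 15: (1,8) -> (16,8) [heading=0, draw]
  RT 180: heading 0 -> 180
  REPEAT 2 [
    -- iteration 1/2 --
    FD 10: (16,8) -> (6,8) [heading=180, draw]
    LT 120: heading 180 -> 300
    RT 30: heading 300 -> 270
    -- iteration 2/2 --
    FD 10: (6,8) -> (6,-2) [heading=270, draw]
    LT 120: heading 270 -> 30
    RT 30: heading 30 -> 0
  ]
  -- iteration 2/4 --
  FD 10: (6,-2) -> (16,-2) [heading=0, draw]
  FD 15: (16,-2) -> (31,-2) [heading=0, draw]
  RT 180: heading 0 -> 180
  REPEAT 2 [
    -- iteration 1/2 --
    FD 10: (31,-2) -> (21,-2) [heading=180, draw]
    LT 120: heading 180 -> 300
    RT 30: heading 300 -> 270
    -- iteration 2/2 --
    FD 10: (21,-2) -> (21,-12) [heading=270, draw]
    LT 120: heading 270 -> 30
    RT 30: heading 30 -> 0
  ]
  -- iteration 3/4 --
  FD 10: (21,-12) -> (31,-12) [heading=0, draw]
  FD 15: (31,-12) -> (46,-12) [heading=0, draw]
  RT 180: heading 0 -> 180
  REPEAT 2 [
    -- iteration 1/2 --
    FD 10: (46,-12) -> (36,-12) [heading=180, draw]
    LT 120: heading 180 -> 300
    RT 30: heading 300 -> 270
    -- iteration 2/2 --
    FD 10: (36,-12) -> (36,-22) [heading=270, draw]
    LT 120: heading 270 -> 30
    RT 30: heading 30 -> 0
  ]
  -- iteration 4/4 --
  FD 10: (36,-22) -> (46,-22) [heading=0, draw]
  FD 15: (46,-22) -> (61,-22) [heading=0, draw]
  RT 180: heading 0 -> 180
  REPEAT 2 [
    -- iteration 1/2 --
    FD 10: (61,-22) -> (51,-22) [heading=180, draw]
    LT 120: heading 180 -> 300
    RT 30: heading 300 -> 270
    -- iteration 2/2 --
    FD 10: (51,-22) -> (51,-32) [heading=270, draw]
    LT 120: heading 270 -> 30
    RT 30: heading 30 -> 0
  ]
]
Final: pos=(51,-32), heading=0, 16 segment(s) drawn

Answer: 0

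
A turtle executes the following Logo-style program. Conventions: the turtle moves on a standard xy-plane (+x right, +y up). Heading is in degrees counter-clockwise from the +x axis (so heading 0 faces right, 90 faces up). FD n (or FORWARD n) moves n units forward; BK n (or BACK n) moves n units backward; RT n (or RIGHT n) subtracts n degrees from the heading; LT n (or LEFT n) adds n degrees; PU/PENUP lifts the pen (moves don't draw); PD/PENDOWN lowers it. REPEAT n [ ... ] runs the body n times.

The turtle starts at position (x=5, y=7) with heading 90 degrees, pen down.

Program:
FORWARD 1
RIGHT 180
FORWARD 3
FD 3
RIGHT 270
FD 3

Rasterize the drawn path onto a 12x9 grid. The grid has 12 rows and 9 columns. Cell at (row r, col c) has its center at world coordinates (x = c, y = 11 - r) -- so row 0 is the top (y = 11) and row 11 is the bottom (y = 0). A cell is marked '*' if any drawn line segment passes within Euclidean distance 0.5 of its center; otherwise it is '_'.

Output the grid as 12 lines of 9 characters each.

Answer: _________
_________
_________
_____*___
_____*___
_____*___
_____*___
_____*___
_____*___
_____****
_________
_________

Derivation:
Segment 0: (5,7) -> (5,8)
Segment 1: (5,8) -> (5,5)
Segment 2: (5,5) -> (5,2)
Segment 3: (5,2) -> (8,2)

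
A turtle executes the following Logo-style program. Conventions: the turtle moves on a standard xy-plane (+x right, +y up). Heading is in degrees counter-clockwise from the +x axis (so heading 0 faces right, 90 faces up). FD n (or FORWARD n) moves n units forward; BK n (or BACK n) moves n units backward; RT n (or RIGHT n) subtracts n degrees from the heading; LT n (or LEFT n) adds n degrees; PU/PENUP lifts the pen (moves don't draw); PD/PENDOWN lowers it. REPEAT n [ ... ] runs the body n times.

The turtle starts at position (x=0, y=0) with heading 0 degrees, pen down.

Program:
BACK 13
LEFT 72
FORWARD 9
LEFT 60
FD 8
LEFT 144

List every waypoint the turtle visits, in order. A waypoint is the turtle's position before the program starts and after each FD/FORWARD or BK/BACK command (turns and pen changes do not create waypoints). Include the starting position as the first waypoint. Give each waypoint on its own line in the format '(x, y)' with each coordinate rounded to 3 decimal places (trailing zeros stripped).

Executing turtle program step by step:
Start: pos=(0,0), heading=0, pen down
BK 13: (0,0) -> (-13,0) [heading=0, draw]
LT 72: heading 0 -> 72
FD 9: (-13,0) -> (-10.219,8.56) [heading=72, draw]
LT 60: heading 72 -> 132
FD 8: (-10.219,8.56) -> (-15.572,14.505) [heading=132, draw]
LT 144: heading 132 -> 276
Final: pos=(-15.572,14.505), heading=276, 3 segment(s) drawn
Waypoints (4 total):
(0, 0)
(-13, 0)
(-10.219, 8.56)
(-15.572, 14.505)

Answer: (0, 0)
(-13, 0)
(-10.219, 8.56)
(-15.572, 14.505)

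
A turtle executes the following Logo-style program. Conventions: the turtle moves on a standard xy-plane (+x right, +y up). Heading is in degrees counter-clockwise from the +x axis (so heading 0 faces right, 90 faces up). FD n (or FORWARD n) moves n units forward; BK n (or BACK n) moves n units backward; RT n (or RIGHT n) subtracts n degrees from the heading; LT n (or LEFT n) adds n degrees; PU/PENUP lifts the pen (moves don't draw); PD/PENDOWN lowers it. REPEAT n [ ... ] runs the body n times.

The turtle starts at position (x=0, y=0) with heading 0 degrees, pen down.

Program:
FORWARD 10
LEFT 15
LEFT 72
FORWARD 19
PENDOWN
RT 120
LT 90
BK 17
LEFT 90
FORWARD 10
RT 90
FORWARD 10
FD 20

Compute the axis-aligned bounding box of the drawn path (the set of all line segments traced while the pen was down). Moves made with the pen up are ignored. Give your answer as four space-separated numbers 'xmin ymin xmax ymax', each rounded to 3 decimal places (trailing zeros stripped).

Executing turtle program step by step:
Start: pos=(0,0), heading=0, pen down
FD 10: (0,0) -> (10,0) [heading=0, draw]
LT 15: heading 0 -> 15
LT 72: heading 15 -> 87
FD 19: (10,0) -> (10.994,18.974) [heading=87, draw]
PD: pen down
RT 120: heading 87 -> 327
LT 90: heading 327 -> 57
BK 17: (10.994,18.974) -> (1.736,4.717) [heading=57, draw]
LT 90: heading 57 -> 147
FD 10: (1.736,4.717) -> (-6.651,10.163) [heading=147, draw]
RT 90: heading 147 -> 57
FD 10: (-6.651,10.163) -> (-1.205,18.55) [heading=57, draw]
FD 20: (-1.205,18.55) -> (9.688,35.323) [heading=57, draw]
Final: pos=(9.688,35.323), heading=57, 6 segment(s) drawn

Segment endpoints: x in {-6.651, -1.205, 0, 1.736, 9.688, 10, 10.994}, y in {0, 4.717, 10.163, 18.55, 18.974, 35.323}
xmin=-6.651, ymin=0, xmax=10.994, ymax=35.323

Answer: -6.651 0 10.994 35.323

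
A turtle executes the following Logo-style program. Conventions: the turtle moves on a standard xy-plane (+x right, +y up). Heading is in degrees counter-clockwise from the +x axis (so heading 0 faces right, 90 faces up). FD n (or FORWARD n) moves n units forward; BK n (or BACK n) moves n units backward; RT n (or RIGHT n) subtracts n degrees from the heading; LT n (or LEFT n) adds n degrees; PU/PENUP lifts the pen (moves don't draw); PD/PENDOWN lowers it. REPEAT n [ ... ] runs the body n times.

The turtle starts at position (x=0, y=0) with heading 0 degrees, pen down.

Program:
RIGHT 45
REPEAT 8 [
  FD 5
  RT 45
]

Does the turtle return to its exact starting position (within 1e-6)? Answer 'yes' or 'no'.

Answer: yes

Derivation:
Executing turtle program step by step:
Start: pos=(0,0), heading=0, pen down
RT 45: heading 0 -> 315
REPEAT 8 [
  -- iteration 1/8 --
  FD 5: (0,0) -> (3.536,-3.536) [heading=315, draw]
  RT 45: heading 315 -> 270
  -- iteration 2/8 --
  FD 5: (3.536,-3.536) -> (3.536,-8.536) [heading=270, draw]
  RT 45: heading 270 -> 225
  -- iteration 3/8 --
  FD 5: (3.536,-8.536) -> (0,-12.071) [heading=225, draw]
  RT 45: heading 225 -> 180
  -- iteration 4/8 --
  FD 5: (0,-12.071) -> (-5,-12.071) [heading=180, draw]
  RT 45: heading 180 -> 135
  -- iteration 5/8 --
  FD 5: (-5,-12.071) -> (-8.536,-8.536) [heading=135, draw]
  RT 45: heading 135 -> 90
  -- iteration 6/8 --
  FD 5: (-8.536,-8.536) -> (-8.536,-3.536) [heading=90, draw]
  RT 45: heading 90 -> 45
  -- iteration 7/8 --
  FD 5: (-8.536,-3.536) -> (-5,0) [heading=45, draw]
  RT 45: heading 45 -> 0
  -- iteration 8/8 --
  FD 5: (-5,0) -> (0,0) [heading=0, draw]
  RT 45: heading 0 -> 315
]
Final: pos=(0,0), heading=315, 8 segment(s) drawn

Start position: (0, 0)
Final position: (0, 0)
Distance = 0; < 1e-6 -> CLOSED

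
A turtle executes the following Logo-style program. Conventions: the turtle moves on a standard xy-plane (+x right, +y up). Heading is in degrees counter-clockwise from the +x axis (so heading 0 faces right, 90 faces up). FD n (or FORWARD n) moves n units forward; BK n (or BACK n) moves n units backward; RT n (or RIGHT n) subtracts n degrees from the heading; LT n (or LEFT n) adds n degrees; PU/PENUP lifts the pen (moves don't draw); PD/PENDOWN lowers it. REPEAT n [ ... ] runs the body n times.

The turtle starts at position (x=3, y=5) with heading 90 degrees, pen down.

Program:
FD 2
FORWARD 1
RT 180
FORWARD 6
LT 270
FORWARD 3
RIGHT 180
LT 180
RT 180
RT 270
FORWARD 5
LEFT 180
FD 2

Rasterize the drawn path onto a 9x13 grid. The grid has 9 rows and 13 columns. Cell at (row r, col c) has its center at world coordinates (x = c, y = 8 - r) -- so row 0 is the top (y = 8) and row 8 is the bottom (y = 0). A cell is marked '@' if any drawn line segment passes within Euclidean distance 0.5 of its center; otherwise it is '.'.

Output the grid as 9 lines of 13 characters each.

Answer: ...@.........
@..@.........
@..@.........
@..@.........
@..@.........
@..@.........
@@@@.........
.............
.............

Derivation:
Segment 0: (3,5) -> (3,7)
Segment 1: (3,7) -> (3,8)
Segment 2: (3,8) -> (3,2)
Segment 3: (3,2) -> (0,2)
Segment 4: (0,2) -> (-0,7)
Segment 5: (-0,7) -> (-0,5)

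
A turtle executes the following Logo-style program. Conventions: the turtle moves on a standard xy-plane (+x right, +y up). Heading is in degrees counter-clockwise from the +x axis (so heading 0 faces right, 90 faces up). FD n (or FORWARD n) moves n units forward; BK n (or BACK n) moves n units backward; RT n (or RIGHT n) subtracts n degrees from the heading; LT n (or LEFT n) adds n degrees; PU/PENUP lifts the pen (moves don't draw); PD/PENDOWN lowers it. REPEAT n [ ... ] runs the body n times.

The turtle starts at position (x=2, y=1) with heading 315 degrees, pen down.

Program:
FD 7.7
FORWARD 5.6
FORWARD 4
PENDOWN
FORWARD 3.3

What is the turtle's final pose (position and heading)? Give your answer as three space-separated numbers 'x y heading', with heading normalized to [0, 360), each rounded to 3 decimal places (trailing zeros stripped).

Answer: 16.566 -13.566 315

Derivation:
Executing turtle program step by step:
Start: pos=(2,1), heading=315, pen down
FD 7.7: (2,1) -> (7.445,-4.445) [heading=315, draw]
FD 5.6: (7.445,-4.445) -> (11.405,-8.405) [heading=315, draw]
FD 4: (11.405,-8.405) -> (14.233,-11.233) [heading=315, draw]
PD: pen down
FD 3.3: (14.233,-11.233) -> (16.566,-13.566) [heading=315, draw]
Final: pos=(16.566,-13.566), heading=315, 4 segment(s) drawn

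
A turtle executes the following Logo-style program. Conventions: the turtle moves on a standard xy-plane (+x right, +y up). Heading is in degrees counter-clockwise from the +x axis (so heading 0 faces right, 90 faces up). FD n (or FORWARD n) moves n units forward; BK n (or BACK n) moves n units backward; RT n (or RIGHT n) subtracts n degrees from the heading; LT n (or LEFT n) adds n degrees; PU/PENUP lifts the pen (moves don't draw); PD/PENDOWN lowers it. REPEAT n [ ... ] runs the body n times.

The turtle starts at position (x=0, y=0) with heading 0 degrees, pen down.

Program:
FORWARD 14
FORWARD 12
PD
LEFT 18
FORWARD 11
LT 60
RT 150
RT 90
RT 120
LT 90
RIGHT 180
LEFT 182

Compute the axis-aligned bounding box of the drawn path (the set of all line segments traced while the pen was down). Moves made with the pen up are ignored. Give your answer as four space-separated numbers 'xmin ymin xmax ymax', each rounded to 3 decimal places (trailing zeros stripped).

Executing turtle program step by step:
Start: pos=(0,0), heading=0, pen down
FD 14: (0,0) -> (14,0) [heading=0, draw]
FD 12: (14,0) -> (26,0) [heading=0, draw]
PD: pen down
LT 18: heading 0 -> 18
FD 11: (26,0) -> (36.462,3.399) [heading=18, draw]
LT 60: heading 18 -> 78
RT 150: heading 78 -> 288
RT 90: heading 288 -> 198
RT 120: heading 198 -> 78
LT 90: heading 78 -> 168
RT 180: heading 168 -> 348
LT 182: heading 348 -> 170
Final: pos=(36.462,3.399), heading=170, 3 segment(s) drawn

Segment endpoints: x in {0, 14, 26, 36.462}, y in {0, 3.399}
xmin=0, ymin=0, xmax=36.462, ymax=3.399

Answer: 0 0 36.462 3.399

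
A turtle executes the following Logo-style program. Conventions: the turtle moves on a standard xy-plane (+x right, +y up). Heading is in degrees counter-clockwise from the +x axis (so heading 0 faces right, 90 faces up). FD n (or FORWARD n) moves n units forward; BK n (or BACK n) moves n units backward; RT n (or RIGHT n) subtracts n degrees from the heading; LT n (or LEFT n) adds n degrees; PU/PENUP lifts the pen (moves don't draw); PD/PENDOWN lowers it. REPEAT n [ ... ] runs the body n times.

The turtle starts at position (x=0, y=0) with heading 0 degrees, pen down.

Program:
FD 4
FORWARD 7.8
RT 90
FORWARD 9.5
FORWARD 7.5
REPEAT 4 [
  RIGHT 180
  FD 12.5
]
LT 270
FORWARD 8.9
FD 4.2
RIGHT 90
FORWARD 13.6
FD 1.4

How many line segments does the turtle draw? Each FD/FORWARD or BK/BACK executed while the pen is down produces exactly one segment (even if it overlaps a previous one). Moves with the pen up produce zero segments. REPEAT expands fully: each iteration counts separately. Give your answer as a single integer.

Answer: 12

Derivation:
Executing turtle program step by step:
Start: pos=(0,0), heading=0, pen down
FD 4: (0,0) -> (4,0) [heading=0, draw]
FD 7.8: (4,0) -> (11.8,0) [heading=0, draw]
RT 90: heading 0 -> 270
FD 9.5: (11.8,0) -> (11.8,-9.5) [heading=270, draw]
FD 7.5: (11.8,-9.5) -> (11.8,-17) [heading=270, draw]
REPEAT 4 [
  -- iteration 1/4 --
  RT 180: heading 270 -> 90
  FD 12.5: (11.8,-17) -> (11.8,-4.5) [heading=90, draw]
  -- iteration 2/4 --
  RT 180: heading 90 -> 270
  FD 12.5: (11.8,-4.5) -> (11.8,-17) [heading=270, draw]
  -- iteration 3/4 --
  RT 180: heading 270 -> 90
  FD 12.5: (11.8,-17) -> (11.8,-4.5) [heading=90, draw]
  -- iteration 4/4 --
  RT 180: heading 90 -> 270
  FD 12.5: (11.8,-4.5) -> (11.8,-17) [heading=270, draw]
]
LT 270: heading 270 -> 180
FD 8.9: (11.8,-17) -> (2.9,-17) [heading=180, draw]
FD 4.2: (2.9,-17) -> (-1.3,-17) [heading=180, draw]
RT 90: heading 180 -> 90
FD 13.6: (-1.3,-17) -> (-1.3,-3.4) [heading=90, draw]
FD 1.4: (-1.3,-3.4) -> (-1.3,-2) [heading=90, draw]
Final: pos=(-1.3,-2), heading=90, 12 segment(s) drawn
Segments drawn: 12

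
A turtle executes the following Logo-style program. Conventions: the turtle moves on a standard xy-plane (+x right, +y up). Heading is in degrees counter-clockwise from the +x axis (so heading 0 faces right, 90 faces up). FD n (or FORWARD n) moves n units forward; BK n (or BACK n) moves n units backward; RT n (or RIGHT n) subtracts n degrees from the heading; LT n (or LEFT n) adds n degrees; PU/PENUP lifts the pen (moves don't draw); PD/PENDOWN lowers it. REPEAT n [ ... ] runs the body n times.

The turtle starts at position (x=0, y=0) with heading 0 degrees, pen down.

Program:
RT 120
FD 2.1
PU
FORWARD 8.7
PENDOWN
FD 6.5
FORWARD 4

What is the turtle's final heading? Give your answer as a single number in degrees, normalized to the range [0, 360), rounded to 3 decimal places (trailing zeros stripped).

Answer: 240

Derivation:
Executing turtle program step by step:
Start: pos=(0,0), heading=0, pen down
RT 120: heading 0 -> 240
FD 2.1: (0,0) -> (-1.05,-1.819) [heading=240, draw]
PU: pen up
FD 8.7: (-1.05,-1.819) -> (-5.4,-9.353) [heading=240, move]
PD: pen down
FD 6.5: (-5.4,-9.353) -> (-8.65,-14.982) [heading=240, draw]
FD 4: (-8.65,-14.982) -> (-10.65,-18.446) [heading=240, draw]
Final: pos=(-10.65,-18.446), heading=240, 3 segment(s) drawn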